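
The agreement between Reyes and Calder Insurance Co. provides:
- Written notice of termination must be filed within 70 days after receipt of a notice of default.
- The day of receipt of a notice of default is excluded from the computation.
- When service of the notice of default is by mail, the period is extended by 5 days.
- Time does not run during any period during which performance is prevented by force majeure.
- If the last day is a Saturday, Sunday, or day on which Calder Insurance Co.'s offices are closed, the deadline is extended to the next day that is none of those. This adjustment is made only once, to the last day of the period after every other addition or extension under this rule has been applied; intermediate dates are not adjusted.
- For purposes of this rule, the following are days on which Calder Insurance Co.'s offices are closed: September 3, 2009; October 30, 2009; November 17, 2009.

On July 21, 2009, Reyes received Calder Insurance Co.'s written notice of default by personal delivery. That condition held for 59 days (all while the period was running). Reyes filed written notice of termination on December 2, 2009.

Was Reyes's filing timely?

No

70 days after July 21, 2009 is September 29, 2009.
Service was not by mail, so no mail extension applies.
Tolling adds 59 days: September 29, 2009 + 59 days = November 27, 2009.
November 27, 2009 is a Friday and not a day on which Calder Insurance Co.'s offices are closed, so no extension applies.
The deadline is November 27, 2009; the filing on December 2, 2009 is after that date.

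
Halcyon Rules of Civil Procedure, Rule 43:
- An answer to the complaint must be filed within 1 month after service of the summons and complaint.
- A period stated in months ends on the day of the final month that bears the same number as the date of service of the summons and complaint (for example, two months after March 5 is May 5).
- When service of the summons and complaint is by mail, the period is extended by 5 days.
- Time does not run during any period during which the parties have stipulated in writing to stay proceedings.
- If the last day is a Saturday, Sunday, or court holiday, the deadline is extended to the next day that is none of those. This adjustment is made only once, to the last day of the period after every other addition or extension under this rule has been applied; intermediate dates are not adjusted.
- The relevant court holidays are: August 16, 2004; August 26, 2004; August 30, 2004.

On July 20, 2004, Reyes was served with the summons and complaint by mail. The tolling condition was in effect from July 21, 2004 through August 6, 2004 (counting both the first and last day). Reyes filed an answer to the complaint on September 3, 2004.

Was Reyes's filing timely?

1 month after July 20, 2004 is August 20, 2004.
Service was by mail, adding 5 days: August 20, 2004 + 5 days = August 25, 2004.
From July 21, 2004 through August 6, 2004 inclusive is 17 days; tolling adds 17 days: August 25, 2004 + 17 days = September 11, 2004.
September 11, 2004 is Saturday; September 12, 2004 is Sunday. The next qualifying day is September 13, 2004.
The deadline is September 13, 2004; the filing on September 3, 2004 is on or before that date.

Yes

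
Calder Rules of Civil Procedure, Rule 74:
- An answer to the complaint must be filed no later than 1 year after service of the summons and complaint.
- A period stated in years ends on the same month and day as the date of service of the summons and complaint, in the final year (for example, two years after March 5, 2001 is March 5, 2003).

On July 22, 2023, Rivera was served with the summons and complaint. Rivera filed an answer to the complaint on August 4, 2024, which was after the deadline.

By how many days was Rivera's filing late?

13 days

1 year after July 22, 2023 is July 22, 2024.
The deadline is July 22, 2024; from July 22, 2024 to August 4, 2024 is 13 days.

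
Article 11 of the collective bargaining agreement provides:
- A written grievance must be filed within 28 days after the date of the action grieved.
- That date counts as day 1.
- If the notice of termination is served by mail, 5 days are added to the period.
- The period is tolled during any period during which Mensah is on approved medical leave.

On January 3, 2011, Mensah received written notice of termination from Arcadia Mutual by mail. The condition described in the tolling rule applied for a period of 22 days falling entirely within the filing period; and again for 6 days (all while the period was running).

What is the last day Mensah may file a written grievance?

Counting January 3, 2011 as day 1, day 28 is January 30, 2011.
Service was by mail, adding 5 days: January 30, 2011 + 5 days = February 4, 2011.
Tolling adds 22 days: February 4, 2011 + 22 days = February 26, 2011.
Tolling adds 6 days: February 26, 2011 + 6 days = March 4, 2011.

March 4, 2011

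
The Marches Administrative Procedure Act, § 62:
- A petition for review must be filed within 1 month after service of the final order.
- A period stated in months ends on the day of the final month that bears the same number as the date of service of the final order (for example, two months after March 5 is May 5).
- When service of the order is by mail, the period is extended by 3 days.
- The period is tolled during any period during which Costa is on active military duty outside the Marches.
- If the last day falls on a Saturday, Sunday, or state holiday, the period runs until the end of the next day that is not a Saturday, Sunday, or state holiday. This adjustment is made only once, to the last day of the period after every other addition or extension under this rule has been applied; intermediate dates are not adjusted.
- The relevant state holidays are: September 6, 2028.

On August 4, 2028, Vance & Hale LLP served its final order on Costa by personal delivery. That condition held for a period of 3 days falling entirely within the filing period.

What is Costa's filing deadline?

September 7, 2028

1 month after August 4, 2028 is September 4, 2028.
Service was not by mail, so no mail extension applies.
Tolling adds 3 days: September 4, 2028 + 3 days = September 7, 2028.
September 7, 2028 is a Thursday and not a state holiday, so no extension applies.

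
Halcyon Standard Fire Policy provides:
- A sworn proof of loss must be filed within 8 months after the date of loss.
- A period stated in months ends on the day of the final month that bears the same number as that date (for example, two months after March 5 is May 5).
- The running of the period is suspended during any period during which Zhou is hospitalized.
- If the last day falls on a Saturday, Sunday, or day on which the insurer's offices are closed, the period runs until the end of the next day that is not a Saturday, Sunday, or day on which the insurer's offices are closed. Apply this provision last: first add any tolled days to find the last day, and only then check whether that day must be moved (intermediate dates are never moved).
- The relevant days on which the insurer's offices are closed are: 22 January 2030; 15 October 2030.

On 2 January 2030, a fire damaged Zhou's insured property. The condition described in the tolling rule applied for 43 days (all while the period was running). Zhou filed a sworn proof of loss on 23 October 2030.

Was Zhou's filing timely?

No

8 months after 2 January 2030 is September 2, 2030.
Tolling adds 43 days: September 2, 2030 + 43 days = October 15, 2030.
October 15, 2030 is a listed holiday. The next qualifying day is October 16, 2030.
The deadline is October 16, 2030; the filing on October 23, 2030 is after that date.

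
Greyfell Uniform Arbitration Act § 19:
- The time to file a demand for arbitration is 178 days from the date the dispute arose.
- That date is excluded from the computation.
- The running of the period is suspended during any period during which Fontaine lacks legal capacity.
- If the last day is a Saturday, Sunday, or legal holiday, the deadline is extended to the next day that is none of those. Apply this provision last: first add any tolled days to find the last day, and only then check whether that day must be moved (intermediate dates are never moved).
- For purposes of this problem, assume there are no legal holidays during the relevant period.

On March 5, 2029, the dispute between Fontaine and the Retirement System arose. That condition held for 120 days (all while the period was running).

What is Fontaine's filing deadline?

178 days after March 5, 2029 is August 30, 2029.
Tolling adds 120 days: August 30, 2029 + 120 days = December 28, 2029.
December 28, 2029 is a Friday and not a legal holiday, so no extension applies.

December 28, 2029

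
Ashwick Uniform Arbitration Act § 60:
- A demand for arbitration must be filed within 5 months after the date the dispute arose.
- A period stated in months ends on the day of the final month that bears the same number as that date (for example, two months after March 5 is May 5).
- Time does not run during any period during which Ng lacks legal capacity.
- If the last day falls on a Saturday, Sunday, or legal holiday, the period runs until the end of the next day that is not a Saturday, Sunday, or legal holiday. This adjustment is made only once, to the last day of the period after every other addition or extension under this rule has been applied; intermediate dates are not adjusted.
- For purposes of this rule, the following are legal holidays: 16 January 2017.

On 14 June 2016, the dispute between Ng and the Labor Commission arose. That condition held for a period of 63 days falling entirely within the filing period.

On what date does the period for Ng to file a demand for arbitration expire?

5 months after 14 June 2016 is November 14, 2016.
Tolling adds 63 days: November 14, 2016 + 63 days = January 16, 2017.
January 16, 2017 is a listed holiday. The next qualifying day is January 17, 2017.

January 17, 2017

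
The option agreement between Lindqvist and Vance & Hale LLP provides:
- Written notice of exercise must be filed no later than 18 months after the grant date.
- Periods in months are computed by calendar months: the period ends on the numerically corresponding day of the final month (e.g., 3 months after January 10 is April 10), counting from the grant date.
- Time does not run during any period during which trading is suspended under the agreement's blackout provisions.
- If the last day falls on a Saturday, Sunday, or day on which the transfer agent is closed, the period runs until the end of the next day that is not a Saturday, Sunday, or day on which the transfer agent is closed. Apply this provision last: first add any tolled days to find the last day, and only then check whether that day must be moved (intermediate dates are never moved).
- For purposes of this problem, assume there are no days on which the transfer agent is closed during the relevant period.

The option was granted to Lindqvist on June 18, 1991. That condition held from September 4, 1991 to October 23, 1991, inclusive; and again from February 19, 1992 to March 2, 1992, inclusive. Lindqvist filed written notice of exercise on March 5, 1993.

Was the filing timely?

No

18 months after June 18, 1991 is December 18, 1992.
From September 4, 1991 through October 23, 1991 inclusive is 50 days; tolling adds 50 days: December 18, 1992 + 50 days = February 6, 1993.
From February 19, 1992 through March 2, 1992 inclusive is 13 days; tolling adds 13 days: February 6, 1993 + 13 days = February 19, 1993.
February 19, 1993 is a Friday and not a day on which the transfer agent is closed, so no extension applies.
The deadline is February 19, 1993; the filing on March 5, 1993 is after that date.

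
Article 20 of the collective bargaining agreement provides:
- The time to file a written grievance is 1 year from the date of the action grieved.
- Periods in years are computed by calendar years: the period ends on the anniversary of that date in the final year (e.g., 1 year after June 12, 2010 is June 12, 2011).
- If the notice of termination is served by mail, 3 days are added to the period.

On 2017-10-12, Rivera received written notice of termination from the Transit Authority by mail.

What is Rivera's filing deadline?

1 year after 2017-10-12 is October 12, 2018.
Service was by mail, adding 3 days: October 12, 2018 + 3 days = October 15, 2018.

October 15, 2018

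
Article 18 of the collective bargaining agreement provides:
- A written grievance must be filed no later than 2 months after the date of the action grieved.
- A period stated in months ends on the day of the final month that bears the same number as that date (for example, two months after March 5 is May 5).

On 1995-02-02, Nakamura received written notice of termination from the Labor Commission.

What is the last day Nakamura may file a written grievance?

April 2, 1995

2 months after 1995-02-02 is April 2, 1995.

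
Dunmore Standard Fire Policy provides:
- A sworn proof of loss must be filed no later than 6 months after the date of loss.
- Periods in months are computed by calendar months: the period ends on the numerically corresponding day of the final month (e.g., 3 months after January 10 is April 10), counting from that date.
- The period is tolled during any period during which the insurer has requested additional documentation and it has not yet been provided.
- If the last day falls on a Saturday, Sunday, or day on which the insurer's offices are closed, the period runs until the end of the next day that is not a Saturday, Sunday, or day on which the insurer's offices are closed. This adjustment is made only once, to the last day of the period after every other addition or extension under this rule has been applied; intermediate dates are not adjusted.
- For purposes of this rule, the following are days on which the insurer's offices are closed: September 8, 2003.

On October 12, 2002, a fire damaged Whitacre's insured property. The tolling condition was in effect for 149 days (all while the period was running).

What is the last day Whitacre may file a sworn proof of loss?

6 months after October 12, 2002 is April 12, 2003.
Tolling adds 149 days: April 12, 2003 + 149 days = September 8, 2003.
September 8, 2003 is a listed holiday. The next qualifying day is September 9, 2003.

September 9, 2003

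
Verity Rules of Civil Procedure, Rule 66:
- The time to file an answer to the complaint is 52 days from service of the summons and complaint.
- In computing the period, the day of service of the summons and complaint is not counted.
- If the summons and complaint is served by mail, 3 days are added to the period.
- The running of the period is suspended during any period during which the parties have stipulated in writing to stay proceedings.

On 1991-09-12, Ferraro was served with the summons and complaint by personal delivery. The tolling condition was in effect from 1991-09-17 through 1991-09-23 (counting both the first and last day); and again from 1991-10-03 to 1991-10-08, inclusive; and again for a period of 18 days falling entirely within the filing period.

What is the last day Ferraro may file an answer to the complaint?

52 days after 1991-09-12 is November 3, 1991.
Service was not by mail, so no mail extension applies.
From September 17, 1991 through September 23, 1991 inclusive is 7 days; tolling adds 7 days: November 3, 1991 + 7 days = November 10, 1991.
From October 3, 1991 through October 8, 1991 inclusive is 6 days; tolling adds 6 days: November 10, 1991 + 6 days = November 16, 1991.
Tolling adds 18 days: November 16, 1991 + 18 days = December 4, 1991.

December 4, 1991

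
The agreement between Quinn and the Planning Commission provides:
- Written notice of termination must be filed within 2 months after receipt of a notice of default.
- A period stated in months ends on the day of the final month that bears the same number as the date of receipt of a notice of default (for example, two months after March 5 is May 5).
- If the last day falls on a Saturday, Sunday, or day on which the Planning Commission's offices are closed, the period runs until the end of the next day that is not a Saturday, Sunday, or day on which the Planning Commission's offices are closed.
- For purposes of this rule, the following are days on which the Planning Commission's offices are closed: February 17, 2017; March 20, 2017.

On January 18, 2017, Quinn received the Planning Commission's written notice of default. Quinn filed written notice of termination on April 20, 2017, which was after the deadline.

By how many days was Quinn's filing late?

2 months after January 18, 2017 is March 18, 2017.
March 18, 2017 is Saturday; March 19, 2017 is Sunday; March 20, 2017 is a listed holiday. The next qualifying day is March 21, 2017.
The deadline is March 21, 2017; from March 21, 2017 to April 20, 2017 is 30 days.

30 days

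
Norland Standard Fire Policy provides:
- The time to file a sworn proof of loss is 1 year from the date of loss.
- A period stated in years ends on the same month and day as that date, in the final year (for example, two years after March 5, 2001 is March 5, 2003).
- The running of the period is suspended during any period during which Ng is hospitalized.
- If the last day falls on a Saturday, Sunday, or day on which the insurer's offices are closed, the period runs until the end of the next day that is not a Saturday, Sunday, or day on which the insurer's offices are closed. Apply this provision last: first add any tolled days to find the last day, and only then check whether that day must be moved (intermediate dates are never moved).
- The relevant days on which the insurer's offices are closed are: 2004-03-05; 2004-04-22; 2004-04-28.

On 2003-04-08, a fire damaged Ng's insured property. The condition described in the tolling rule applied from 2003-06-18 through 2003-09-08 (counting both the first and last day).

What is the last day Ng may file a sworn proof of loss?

June 30, 2004

1 year after 2003-04-08 is April 8, 2004.
From June 18, 2003 through September 8, 2003 inclusive is 83 days; tolling adds 83 days: April 8, 2004 + 83 days = June 30, 2004.
June 30, 2004 is a Wednesday and not a day on which the insurer's offices are closed, so no extension applies.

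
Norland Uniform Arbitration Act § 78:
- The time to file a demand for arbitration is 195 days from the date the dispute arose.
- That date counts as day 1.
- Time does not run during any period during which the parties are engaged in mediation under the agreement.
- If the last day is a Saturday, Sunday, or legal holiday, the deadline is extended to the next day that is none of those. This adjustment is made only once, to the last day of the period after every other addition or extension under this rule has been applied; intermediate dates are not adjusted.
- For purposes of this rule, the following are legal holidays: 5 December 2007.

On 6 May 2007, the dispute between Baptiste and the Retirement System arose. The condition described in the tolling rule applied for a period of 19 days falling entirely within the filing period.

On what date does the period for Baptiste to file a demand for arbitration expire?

December 6, 2007

Counting 6 May 2007 as day 1, day 195 is November 16, 2007.
Tolling adds 19 days: November 16, 2007 + 19 days = December 5, 2007.
December 5, 2007 is a listed holiday. The next qualifying day is December 6, 2007.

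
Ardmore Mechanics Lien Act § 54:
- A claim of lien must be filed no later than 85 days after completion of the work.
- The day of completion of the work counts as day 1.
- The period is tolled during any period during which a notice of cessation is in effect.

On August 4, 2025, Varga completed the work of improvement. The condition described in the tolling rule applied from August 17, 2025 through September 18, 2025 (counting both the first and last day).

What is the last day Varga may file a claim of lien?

Counting August 4, 2025 as day 1, day 85 is October 27, 2025.
From August 17, 2025 through September 18, 2025 inclusive is 33 days; tolling adds 33 days: October 27, 2025 + 33 days = November 29, 2025.

November 29, 2025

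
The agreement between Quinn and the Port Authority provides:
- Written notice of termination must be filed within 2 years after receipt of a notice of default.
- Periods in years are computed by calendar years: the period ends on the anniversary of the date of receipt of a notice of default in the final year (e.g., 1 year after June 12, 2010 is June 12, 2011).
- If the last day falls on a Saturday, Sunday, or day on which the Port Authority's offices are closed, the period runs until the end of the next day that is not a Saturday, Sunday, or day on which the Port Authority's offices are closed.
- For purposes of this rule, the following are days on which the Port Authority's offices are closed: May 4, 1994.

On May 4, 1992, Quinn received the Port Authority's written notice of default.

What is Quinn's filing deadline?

May 5, 1994

2 years after May 4, 1992 is May 4, 1994.
May 4, 1994 is a listed holiday. The next qualifying day is May 5, 1994.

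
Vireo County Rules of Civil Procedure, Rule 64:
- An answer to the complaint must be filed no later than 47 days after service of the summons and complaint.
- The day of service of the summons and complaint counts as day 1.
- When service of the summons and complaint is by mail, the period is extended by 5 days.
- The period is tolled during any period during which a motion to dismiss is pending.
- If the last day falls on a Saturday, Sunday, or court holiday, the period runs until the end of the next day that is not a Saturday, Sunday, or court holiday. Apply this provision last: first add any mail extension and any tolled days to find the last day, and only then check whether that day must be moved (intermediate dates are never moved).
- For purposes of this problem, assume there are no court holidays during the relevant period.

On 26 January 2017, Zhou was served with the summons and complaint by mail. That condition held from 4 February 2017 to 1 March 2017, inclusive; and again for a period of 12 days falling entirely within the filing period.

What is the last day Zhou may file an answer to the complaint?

Counting 26 January 2017 as day 1, day 47 is March 13, 2017.
Service was by mail, adding 5 days: March 13, 2017 + 5 days = March 18, 2017.
From February 4, 2017 through March 1, 2017 inclusive is 26 days; tolling adds 26 days: March 18, 2017 + 26 days = April 13, 2017.
Tolling adds 12 days: April 13, 2017 + 12 days = April 25, 2017.
April 25, 2017 is a Tuesday and not a court holiday, so no extension applies.

April 25, 2017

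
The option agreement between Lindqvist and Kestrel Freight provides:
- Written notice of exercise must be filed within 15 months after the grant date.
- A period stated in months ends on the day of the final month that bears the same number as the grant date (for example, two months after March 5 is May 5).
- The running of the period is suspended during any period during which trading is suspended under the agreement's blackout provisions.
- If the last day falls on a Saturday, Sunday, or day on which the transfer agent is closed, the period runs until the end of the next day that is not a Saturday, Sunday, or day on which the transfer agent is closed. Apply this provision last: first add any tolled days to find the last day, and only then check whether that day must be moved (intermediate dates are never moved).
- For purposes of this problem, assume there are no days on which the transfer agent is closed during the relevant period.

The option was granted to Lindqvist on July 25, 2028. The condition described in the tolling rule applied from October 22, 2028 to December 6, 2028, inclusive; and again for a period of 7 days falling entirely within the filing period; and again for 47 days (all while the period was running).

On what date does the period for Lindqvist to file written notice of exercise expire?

15 months after July 25, 2028 is October 25, 2029.
From October 22, 2028 through December 6, 2028 inclusive is 46 days; tolling adds 46 days: October 25, 2029 + 46 days = December 10, 2029.
Tolling adds 7 days: December 10, 2029 + 7 days = December 17, 2029.
Tolling adds 47 days: December 17, 2029 + 47 days = February 2, 2030.
February 2, 2030 is Saturday; February 3, 2030 is Sunday. The next qualifying day is February 4, 2030.

February 4, 2030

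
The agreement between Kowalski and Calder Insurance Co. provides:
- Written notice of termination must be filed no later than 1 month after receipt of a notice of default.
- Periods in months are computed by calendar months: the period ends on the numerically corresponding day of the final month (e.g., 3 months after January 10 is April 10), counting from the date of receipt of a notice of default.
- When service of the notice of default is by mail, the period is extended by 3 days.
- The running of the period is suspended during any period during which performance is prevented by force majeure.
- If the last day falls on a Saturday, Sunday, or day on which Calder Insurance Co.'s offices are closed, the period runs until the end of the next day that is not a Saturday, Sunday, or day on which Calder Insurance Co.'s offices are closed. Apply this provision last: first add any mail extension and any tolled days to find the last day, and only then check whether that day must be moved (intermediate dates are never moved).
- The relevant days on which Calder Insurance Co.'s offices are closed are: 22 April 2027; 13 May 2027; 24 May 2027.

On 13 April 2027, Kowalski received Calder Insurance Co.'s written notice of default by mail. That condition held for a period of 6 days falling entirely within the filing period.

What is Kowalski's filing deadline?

May 25, 2027

1 month after 13 April 2027 is May 13, 2027.
Service was by mail, adding 3 days: May 13, 2027 + 3 days = May 16, 2027.
Tolling adds 6 days: May 16, 2027 + 6 days = May 22, 2027.
May 22, 2027 is Saturday; May 23, 2027 is Sunday; May 24, 2027 is a listed holiday. The next qualifying day is May 25, 2027.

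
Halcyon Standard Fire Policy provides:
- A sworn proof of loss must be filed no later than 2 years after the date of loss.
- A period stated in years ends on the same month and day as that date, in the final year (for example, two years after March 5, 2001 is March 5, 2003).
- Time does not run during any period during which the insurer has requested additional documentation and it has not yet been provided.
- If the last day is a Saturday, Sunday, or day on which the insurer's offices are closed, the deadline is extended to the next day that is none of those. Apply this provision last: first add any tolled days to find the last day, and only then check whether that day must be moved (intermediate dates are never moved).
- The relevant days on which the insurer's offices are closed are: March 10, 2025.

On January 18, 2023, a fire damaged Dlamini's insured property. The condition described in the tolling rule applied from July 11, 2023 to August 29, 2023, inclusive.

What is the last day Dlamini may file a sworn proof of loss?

2 years after January 18, 2023 is January 18, 2025.
From July 11, 2023 through August 29, 2023 inclusive is 50 days; tolling adds 50 days: January 18, 2025 + 50 days = March 9, 2025.
March 9, 2025 is Sunday; March 10, 2025 is a listed holiday. The next qualifying day is March 11, 2025.

March 11, 2025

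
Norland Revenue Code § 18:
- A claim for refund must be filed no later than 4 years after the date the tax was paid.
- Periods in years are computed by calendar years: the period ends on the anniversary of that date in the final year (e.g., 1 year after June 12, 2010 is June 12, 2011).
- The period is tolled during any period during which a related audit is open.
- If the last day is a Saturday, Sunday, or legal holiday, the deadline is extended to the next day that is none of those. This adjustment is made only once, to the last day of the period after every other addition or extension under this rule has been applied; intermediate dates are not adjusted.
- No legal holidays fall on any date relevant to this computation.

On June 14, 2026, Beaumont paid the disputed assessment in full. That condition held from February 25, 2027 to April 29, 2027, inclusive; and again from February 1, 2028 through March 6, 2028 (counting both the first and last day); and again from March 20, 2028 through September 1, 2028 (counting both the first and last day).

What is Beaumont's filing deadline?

4 years after June 14, 2026 is June 14, 2030.
From February 25, 2027 through April 29, 2027 inclusive is 64 days; tolling adds 64 days: June 14, 2030 + 64 days = August 17, 2030.
From February 1, 2028 through March 6, 2028 inclusive is 35 days; tolling adds 35 days: August 17, 2030 + 35 days = September 21, 2030.
From March 20, 2028 through September 1, 2028 inclusive is 166 days; tolling adds 166 days: September 21, 2030 + 166 days = March 6, 2031.
March 6, 2031 is a Thursday and not a legal holiday, so no extension applies.

March 6, 2031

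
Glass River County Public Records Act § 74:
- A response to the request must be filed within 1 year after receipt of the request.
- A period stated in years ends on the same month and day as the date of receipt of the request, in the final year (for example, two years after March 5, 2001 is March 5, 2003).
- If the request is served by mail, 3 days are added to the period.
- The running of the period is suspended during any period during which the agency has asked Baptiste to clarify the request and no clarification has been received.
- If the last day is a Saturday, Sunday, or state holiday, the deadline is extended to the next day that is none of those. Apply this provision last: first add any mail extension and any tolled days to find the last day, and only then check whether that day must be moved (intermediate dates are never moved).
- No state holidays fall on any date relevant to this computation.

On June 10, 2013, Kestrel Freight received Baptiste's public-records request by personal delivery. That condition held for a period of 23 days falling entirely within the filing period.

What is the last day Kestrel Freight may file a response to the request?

1 year after June 10, 2013 is June 10, 2014.
Service was not by mail, so no mail extension applies.
Tolling adds 23 days: June 10, 2014 + 23 days = July 3, 2014.
July 3, 2014 is a Thursday and not a state holiday, so no extension applies.

July 3, 2014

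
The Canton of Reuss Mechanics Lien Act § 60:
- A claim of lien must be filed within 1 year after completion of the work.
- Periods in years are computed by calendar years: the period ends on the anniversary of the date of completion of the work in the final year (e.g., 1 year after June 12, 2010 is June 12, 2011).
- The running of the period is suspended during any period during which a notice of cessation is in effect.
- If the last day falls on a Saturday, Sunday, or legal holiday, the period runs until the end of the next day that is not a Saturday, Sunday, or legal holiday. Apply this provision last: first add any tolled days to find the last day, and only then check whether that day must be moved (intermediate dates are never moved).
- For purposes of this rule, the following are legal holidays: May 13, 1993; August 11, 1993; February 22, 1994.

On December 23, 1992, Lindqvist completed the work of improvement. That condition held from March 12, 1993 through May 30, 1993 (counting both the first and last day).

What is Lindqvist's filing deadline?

March 14, 1994

1 year after December 23, 1992 is December 23, 1993.
From March 12, 1993 through May 30, 1993 inclusive is 80 days; tolling adds 80 days: December 23, 1993 + 80 days = March 13, 1994.
March 13, 1994 is Sunday. The next qualifying day is March 14, 1994.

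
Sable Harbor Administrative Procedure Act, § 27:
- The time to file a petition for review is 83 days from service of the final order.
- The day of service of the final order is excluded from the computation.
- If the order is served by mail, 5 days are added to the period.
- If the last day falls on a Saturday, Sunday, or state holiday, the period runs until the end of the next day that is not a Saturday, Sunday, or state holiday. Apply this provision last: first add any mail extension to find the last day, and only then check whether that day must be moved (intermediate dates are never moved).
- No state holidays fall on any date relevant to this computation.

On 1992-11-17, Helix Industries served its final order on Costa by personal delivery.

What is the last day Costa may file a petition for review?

February 8, 1993

83 days after 1992-11-17 is February 8, 1993.
Service was not by mail, so no mail extension applies.
February 8, 1993 is a Monday and not a state holiday, so no extension applies.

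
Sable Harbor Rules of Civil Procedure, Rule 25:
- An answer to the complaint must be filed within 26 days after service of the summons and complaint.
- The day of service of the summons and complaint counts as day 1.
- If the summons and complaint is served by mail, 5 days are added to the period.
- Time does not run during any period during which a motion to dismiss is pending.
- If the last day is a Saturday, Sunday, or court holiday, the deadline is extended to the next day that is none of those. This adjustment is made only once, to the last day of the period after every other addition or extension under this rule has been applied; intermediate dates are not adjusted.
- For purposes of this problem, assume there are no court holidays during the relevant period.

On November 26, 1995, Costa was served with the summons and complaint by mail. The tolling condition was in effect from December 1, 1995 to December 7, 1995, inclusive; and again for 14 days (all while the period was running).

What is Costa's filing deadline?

January 16, 1996

Counting November 26, 1995 as day 1, day 26 is December 21, 1995.
Service was by mail, adding 5 days: December 21, 1995 + 5 days = December 26, 1995.
From December 1, 1995 through December 7, 1995 inclusive is 7 days; tolling adds 7 days: December 26, 1995 + 7 days = January 2, 1996.
Tolling adds 14 days: January 2, 1996 + 14 days = January 16, 1996.
January 16, 1996 is a Tuesday and not a court holiday, so no extension applies.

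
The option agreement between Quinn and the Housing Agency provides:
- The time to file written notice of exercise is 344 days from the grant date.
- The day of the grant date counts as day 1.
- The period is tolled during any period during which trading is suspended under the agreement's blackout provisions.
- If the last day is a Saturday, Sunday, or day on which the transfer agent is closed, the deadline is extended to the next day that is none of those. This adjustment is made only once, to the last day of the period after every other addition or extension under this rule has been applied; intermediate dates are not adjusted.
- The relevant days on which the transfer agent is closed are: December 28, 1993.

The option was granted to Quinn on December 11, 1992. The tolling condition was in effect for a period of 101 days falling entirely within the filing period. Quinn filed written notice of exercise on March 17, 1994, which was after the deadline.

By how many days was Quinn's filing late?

Counting December 11, 1992 as day 1, day 344 is November 19, 1993.
Tolling adds 101 days: November 19, 1993 + 101 days = February 28, 1994.
February 28, 1994 is a Monday and not a day on which the transfer agent is closed, so no extension applies.
The deadline is February 28, 1994; from February 28, 1994 to March 17, 1994 is 17 days.

17 days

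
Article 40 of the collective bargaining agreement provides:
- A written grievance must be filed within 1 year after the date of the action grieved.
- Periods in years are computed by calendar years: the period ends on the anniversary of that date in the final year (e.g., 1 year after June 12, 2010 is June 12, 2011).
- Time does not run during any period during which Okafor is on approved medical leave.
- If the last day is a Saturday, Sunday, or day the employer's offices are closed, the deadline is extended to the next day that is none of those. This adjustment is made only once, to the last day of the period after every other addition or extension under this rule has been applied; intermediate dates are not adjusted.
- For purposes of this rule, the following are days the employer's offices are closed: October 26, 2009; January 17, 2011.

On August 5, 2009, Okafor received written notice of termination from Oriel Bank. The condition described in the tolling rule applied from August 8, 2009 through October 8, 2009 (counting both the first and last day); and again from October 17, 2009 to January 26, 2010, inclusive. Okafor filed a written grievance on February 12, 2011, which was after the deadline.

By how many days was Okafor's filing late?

25 days

1 year after August 5, 2009 is August 5, 2010.
From August 8, 2009 through October 8, 2009 inclusive is 62 days; tolling adds 62 days: August 5, 2010 + 62 days = October 6, 2010.
From October 17, 2009 through January 26, 2010 inclusive is 102 days; tolling adds 102 days: October 6, 2010 + 102 days = January 16, 2011.
January 16, 2011 is Sunday; January 17, 2011 is a listed holiday. The next qualifying day is January 18, 2011.
The deadline is January 18, 2011; from January 18, 2011 to February 12, 2011 is 25 days.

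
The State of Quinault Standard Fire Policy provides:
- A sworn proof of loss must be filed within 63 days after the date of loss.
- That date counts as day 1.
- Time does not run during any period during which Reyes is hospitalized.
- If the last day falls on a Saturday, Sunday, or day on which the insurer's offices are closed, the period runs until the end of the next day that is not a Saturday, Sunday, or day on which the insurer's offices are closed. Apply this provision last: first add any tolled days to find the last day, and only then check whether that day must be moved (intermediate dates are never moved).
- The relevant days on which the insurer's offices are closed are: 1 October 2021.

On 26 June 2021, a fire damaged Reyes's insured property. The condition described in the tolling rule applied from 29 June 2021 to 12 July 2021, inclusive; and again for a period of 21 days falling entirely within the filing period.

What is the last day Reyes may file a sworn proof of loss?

Counting 26 June 2021 as day 1, day 63 is August 27, 2021.
From June 29, 2021 through July 12, 2021 inclusive is 14 days; tolling adds 14 days: August 27, 2021 + 14 days = September 10, 2021.
Tolling adds 21 days: September 10, 2021 + 21 days = October 1, 2021.
October 1, 2021 is a listed holiday; October 2, 2021 is Saturday; October 3, 2021 is Sunday. The next qualifying day is October 4, 2021.

October 4, 2021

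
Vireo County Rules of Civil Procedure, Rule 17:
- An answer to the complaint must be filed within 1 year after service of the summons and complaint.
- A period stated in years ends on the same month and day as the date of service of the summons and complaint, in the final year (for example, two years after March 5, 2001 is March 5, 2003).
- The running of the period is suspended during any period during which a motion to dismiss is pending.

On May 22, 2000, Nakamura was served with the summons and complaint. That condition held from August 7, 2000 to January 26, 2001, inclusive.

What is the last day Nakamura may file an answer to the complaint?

November 11, 2001

1 year after May 22, 2000 is May 22, 2001.
From August 7, 2000 through January 26, 2001 inclusive is 173 days; tolling adds 173 days: May 22, 2001 + 173 days = November 11, 2001.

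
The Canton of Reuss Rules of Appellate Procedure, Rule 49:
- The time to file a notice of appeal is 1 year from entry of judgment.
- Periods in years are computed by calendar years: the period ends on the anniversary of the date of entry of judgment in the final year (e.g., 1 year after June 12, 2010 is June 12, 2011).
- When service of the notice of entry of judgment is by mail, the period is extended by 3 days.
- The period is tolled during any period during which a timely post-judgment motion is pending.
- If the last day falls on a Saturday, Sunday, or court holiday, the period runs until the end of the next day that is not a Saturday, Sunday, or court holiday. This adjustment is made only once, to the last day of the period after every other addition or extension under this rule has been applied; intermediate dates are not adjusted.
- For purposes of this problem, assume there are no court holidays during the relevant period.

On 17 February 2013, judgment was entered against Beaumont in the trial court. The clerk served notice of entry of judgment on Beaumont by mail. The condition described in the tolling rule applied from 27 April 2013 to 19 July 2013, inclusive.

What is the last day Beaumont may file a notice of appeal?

1 year after 17 February 2013 is February 17, 2014.
Service was by mail, adding 3 days: February 17, 2014 + 3 days = February 20, 2014.
From April 27, 2013 through July 19, 2013 inclusive is 84 days; tolling adds 84 days: February 20, 2014 + 84 days = May 15, 2014.
May 15, 2014 is a Thursday and not a court holiday, so no extension applies.

May 15, 2014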